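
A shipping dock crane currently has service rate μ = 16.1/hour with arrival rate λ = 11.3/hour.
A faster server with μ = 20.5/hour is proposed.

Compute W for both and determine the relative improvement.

System 1: ρ₁ = 11.3/16.1 = 0.7019, W₁ = 1/(16.1-11.3) = 0.208333
System 2: ρ₂ = 11.3/20.5 = 0.5512, W₂ = 1/(20.5-11.3) = 0.108696
Improvement: (W₁-W₂)/W₁ = (0.208333-0.108696)/0.208333 = 47.83%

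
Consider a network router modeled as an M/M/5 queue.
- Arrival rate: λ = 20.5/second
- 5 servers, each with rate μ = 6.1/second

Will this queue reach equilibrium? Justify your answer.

Stability requires ρ = λ/(cμ) < 1
ρ = 20.5/(5 × 6.1) = 20.5/30.50 = 0.6721
Since 0.6721 < 1, the system is STABLE.
The servers are busy 67.21% of the time.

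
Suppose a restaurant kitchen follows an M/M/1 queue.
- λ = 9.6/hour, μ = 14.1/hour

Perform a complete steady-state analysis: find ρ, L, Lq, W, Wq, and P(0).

Step 1: ρ = λ/μ = 9.6/14.1 = 0.6809
Step 2: L = λ/(μ-λ) = 9.6/4.50 = 2.1333
Step 3: Lq = λ²/(μ(μ-λ)) = 92.16/(14.1×4.50) = 1.4525
Step 4: W = 1/(μ-λ) = 1/4.50 = 0.22222
Step 5: Wq = λ/(μ(μ-λ)) = 9.6/(14.1×4.50) = 0.1513
Step 6: P(0) = 1-ρ = 0.3191
Verify: L = λW = 9.6×0.22222 = 2.1333 ✔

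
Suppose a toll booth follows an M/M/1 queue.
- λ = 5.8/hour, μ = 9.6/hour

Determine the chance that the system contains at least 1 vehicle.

ρ = λ/μ = 5.8/9.6 = 0.6042
P(N ≥ n) = ρⁿ
P(N ≥ 1) = 0.6042^1
P(N ≥ 1) = 0.6042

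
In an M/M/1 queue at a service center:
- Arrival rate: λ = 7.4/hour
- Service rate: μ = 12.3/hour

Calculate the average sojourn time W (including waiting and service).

First, compute utilization: ρ = λ/μ = 7.4/12.3 = 0.6016
For M/M/1: W = 1/(μ-λ)
W = 1/(12.3-7.4) = 1/4.90
W = 0.2041 hours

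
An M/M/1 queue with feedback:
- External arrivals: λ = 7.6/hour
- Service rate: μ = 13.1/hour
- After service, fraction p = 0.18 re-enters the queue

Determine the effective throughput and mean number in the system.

Effective arrival rate: λ_eff = λ/(1-p) = 7.6/(1-0.18) = 7.6/0.82 = 9.2683
ρ = λ_eff/μ = 9.2683/13.1 = 0.7075
L = ρ/(1-ρ) = 0.7075/(1-0.7075) = 2.4188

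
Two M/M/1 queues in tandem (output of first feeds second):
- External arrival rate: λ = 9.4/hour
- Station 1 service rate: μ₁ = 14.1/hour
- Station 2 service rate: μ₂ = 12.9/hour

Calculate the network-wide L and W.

By Jackson's theorem, each station behaves as independent M/M/1.
Station 1: ρ₁ = 9.4/14.1 = 0.6667, L₁ = ρ₁/(1-ρ₁) = λ/(μ₁-λ) = 9.4/4.70 = 2.0000
Station 2: ρ₂ = 9.4/12.9 = 0.7287, L₂ = ρ₂/(1-ρ₂) = λ/(μ₂-λ) = 9.4/3.50 = 2.6857
Total: L = L₁ + L₂ = 2.0000 + 2.6857 = 4.6857
W = L/λ = 4.6857/9.4 = 0.4985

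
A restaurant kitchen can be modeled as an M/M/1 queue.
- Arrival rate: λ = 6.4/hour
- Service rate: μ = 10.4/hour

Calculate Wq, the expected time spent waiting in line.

First, compute utilization: ρ = λ/μ = 6.4/10.4 = 0.6154
For M/M/1: Wq = λ/(μ(μ-λ))
Wq = 6.4/(10.4 × (10.4-6.4))
Wq = 6.4/(10.4 × 4.00)
Wq = 0.1538 hours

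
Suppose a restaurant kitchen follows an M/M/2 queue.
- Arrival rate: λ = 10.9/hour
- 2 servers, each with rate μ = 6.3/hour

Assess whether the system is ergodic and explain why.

Stability requires ρ = λ/(cμ) < 1
ρ = 10.9/(2 × 6.3) = 10.9/12.60 = 0.8651
Since 0.8651 < 1, the system is STABLE.
The servers are busy 86.51% of the time.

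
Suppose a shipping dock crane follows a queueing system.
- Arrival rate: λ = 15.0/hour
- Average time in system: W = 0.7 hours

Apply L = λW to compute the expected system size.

Little's Law: L = λW
L = 15.0 × 0.7 = 10.5000 containers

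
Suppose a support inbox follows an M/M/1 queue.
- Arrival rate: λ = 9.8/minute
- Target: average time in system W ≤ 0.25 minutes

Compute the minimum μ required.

For M/M/1: W = 1/(μ-λ)
Need W ≤ 0.25, so 1/(μ-λ) ≤ 0.25
μ - λ ≥ 1/0.25 = 4.0000
μ ≥ 9.8 + 4.0000 = 13.8000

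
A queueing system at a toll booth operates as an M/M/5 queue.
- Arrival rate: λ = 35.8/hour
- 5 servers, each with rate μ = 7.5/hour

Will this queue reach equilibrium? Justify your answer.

Stability requires ρ = λ/(cμ) < 1
ρ = 35.8/(5 × 7.5) = 35.8/37.50 = 0.9547
Since 0.9547 < 1, the system is STABLE.
The servers are busy 95.47% of the time.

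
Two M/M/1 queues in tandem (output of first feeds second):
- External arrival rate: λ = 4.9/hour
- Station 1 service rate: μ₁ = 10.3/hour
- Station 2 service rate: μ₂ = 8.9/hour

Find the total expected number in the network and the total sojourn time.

By Jackson's theorem, each station behaves as independent M/M/1.
Station 1: ρ₁ = 4.9/10.3 = 0.4757, L₁ = ρ₁/(1-ρ₁) = λ/(μ₁-λ) = 4.9/5.40 = 0.9074
Station 2: ρ₂ = 4.9/8.9 = 0.5506, L₂ = ρ₂/(1-ρ₂) = λ/(μ₂-λ) = 4.9/4.00 = 1.2250
Total: L = L₁ + L₂ = 0.9074 + 1.2250 = 2.1324
W = L/λ = 2.1324/4.9 = 0.4352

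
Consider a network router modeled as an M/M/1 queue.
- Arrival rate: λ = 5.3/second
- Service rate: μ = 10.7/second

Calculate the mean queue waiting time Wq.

First, compute utilization: ρ = λ/μ = 5.3/10.7 = 0.4953
For M/M/1: Wq = λ/(μ(μ-λ))
Wq = 5.3/(10.7 × (10.7-5.3))
Wq = 5.3/(10.7 × 5.40)
Wq = 0.09173 seconds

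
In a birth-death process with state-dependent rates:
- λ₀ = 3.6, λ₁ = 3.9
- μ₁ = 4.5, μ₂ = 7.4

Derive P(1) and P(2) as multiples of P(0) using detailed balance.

Balance equations:
State 0: λ₀P₀ = μ₁P₁ → P₁ = (λ₀/μ₁)P₀ = (3.6/4.5)P₀ = 0.8000P₀
State 1: P₂ = (λ₀λ₁)/(μ₁μ₂)P₀ = (3.6×3.9)/(4.5×7.4)P₀ = 0.4216P₀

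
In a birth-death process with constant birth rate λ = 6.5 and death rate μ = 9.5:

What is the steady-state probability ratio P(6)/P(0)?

For constant rates: P(n)/P(0) = (λ/μ)^n
P(6)/P(0) = (6.5/9.5)^6 = 0.6842^6 = 0.1026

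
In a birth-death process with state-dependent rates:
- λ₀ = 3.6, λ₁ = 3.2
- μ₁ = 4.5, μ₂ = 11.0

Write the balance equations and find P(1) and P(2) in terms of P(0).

Balance equations:
State 0: λ₀P₀ = μ₁P₁ → P₁ = (λ₀/μ₁)P₀ = (3.6/4.5)P₀ = 0.8000P₀
State 1: P₂ = (λ₀λ₁)/(μ₁μ₂)P₀ = (3.6×3.2)/(4.5×11.0)P₀ = 0.2327P₀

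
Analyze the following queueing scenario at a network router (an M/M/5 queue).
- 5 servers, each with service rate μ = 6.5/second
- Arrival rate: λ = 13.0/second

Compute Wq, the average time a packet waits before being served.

Traffic intensity: ρ = λ/(cμ) = 13.0/(5×6.5) = 0.4000
Since ρ = 0.4000 < 1, system is stable.
Offered load a = λ/μ = cρ = 13.0/6.5 = 2.0000
P₀ = [ Σₙ₌₀^4 aⁿ/n! + a^5/(5!(1-ρ)) ]⁻¹
Σ = a^0/0! + a^1/1! + a^2/2! + a^3/3! + a^4/4! = 1.0000 + 2.0000 + 2.0000 + 1.3333 + 0.6667 = 7.0000
a^5/(5!(1-ρ)) = 32.0000/(120 × 0.6000) = 0.4444
P₀ = 1/(7.0000 + 0.4444) = 0.1343
Lq = P₀·a^5·ρ / (5!(1-ρ)²) = 0.13433 × 32.0000 × 0.40000 / (120 × 0.36000) = 0.03980
Wq = Lq/λ = 0.03980/13.0 = 0.003062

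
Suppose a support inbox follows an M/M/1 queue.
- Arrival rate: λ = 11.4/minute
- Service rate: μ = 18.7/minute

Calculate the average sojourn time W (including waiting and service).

First, compute utilization: ρ = λ/μ = 11.4/18.7 = 0.6096
For M/M/1: W = 1/(μ-λ)
W = 1/(18.7-11.4) = 1/7.30
W = 0.1370 minutes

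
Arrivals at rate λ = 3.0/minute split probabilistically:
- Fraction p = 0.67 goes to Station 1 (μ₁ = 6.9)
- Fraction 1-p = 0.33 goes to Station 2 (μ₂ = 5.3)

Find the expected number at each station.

Effective rates: λ₁ = 3.0×0.67 = 2.01, λ₂ = 3.0×0.33 = 0.99
Station 1: ρ₁ = 2.01/6.9 = 0.2913, L₁ = ρ₁/(1-ρ₁) = 0.2913/(1-0.2913) = 0.4110
Station 2: ρ₂ = 0.99/5.3 = 0.1868, L₂ = ρ₂/(1-ρ₂) = 0.1868/(1-0.1868) = 0.2297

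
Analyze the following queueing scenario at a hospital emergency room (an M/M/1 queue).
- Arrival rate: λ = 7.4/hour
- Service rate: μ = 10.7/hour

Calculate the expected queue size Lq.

ρ = λ/μ = 7.4/10.7 = 0.6916
For M/M/1: Lq = λ²/(μ(μ-λ))
Lq = 54.76/(10.7 × 3.30)
Lq = 1.5508 patients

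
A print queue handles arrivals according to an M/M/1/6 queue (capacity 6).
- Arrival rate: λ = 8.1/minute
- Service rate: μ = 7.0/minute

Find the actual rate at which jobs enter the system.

ρ = λ/μ = 8.1/7.0 = 1.15714
P₀ = (1-ρ)/(1-ρ^(K+1)) = (1-1.15714)/(1-1.15714^7) = -0.15714/-1.7778 = 0.08839
P_K = P₀×ρ^K = 0.08839 × 1.15714^6 = 0.08839 × 2.4006 = 0.2122
λ_eff = λ(1-P_K) = 8.1 × (1 - 0.21219) = 8.1 × 0.78781 = 6.3813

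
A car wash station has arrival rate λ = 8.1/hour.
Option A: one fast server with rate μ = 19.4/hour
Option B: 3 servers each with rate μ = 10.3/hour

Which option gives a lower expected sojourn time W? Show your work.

Option A: single server μ = 19.4 (M/M/1)
  ρ_A = 8.1/19.4 = 0.4175
  W_A = 1/(μ-λ) = 1/(19.4-8.1) = 1/11.30 = 0.08850

Option B: 3 servers μ = 10.3 (M/M/3)
  ρ_B = λ/(cμ) = 8.1/(3×10.3) = 0.2621
  Offered load a = λ/μ = cρ = 8.1/10.3 = 0.7864
  P₀ = [ Σₙ₌₀^2 aⁿ/n! + a^3/(3!(1-ρ)) ]⁻¹
  Σ = a^0/0! + a^1/1! + a^2/2! = 1.0000 + 0.7864 + 0.3092 = 2.0956
  a^3/(3!(1-ρ)) = 0.48634/(6 × 0.73786) = 0.1099
  P₀ = 1/(2.0956 + 0.1099) = 0.4534
  Lq = P₀·a^3·ρ / (3!(1-ρ)²) = 0.45342 × 0.48634 × 0.26214 / (6 × 0.54444) = 0.01770
  Wq_B = Lq/λ = 0.017695/8.1 = 0.0021846
  W_B = Wq_B + 1/μ = 0.0021846 + 0.097087 = 0.09927

Since W_A = 0.08850 < W_B = 0.09927, Option A (single fast server) has the shorter time in system.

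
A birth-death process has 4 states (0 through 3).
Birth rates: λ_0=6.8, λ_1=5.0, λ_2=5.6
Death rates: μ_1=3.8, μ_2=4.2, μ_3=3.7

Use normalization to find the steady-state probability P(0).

Ratios P(n)/P(0) = (λ₀···λₙ₋₁)/(μ₁···μₙ):
P(1)/P(0) = (6.8)/(3.8) = 1.7895
P(2)/P(0) = (6.8×5.0)/(3.8×4.2) = 2.1303
P(3)/P(0) = (6.8×5.0×5.6)/(3.8×4.2×3.7) = 3.2243

Normalization: ∑ P(n) = 1
P(0) × (1.0000 + 1.7895 + 2.1303 + 3.2243) = 1
P(0) × 8.1441 = 1
P(0) = 1/8.1441 = 0.1228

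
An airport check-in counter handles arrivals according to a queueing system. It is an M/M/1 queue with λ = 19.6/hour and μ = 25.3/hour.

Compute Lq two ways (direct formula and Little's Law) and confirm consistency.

Method 1 (direct): Lq = λ²/(μ(μ-λ)) = 384.16/(25.3 × 5.70) = 2.6639

Method 2 (Little's Law):
W = 1/(μ-λ) = 1/5.70 = 0.175439
Wq = W - 1/μ = 0.175439 - 0.0395257 = 0.135913
Lq = λWq = 19.6 × 0.135913 = 2.6639 ✔ (matches Method 1)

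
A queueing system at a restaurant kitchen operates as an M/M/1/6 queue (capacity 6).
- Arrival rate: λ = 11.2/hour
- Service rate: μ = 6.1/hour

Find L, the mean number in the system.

ρ = λ/μ = 11.2/6.1 = 1.8361
P₀ = (1-ρ)/(1-ρ^(K+1)) = (1-1.8361)/(1-1.8361^7) = -0.8361/-69.3517 = 0.01206
P_K = P₀×ρ^K = 0.012056 × 1.8361^6 = 0.012056 × 38.3158 = 0.4619
L = ρ[1 - (K+1)ρ^K + Kρ^(K+1)] / [(1-ρ)(1-ρ^(K+1))]
L = 1.8361 × (1 - 7×38.3158 + 6×70.3517) / ((1 - 1.8361) × (1 - 70.3517)) = 4.9049 orders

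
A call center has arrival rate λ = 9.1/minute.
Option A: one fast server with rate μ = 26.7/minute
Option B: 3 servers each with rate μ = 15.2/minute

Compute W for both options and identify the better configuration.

Option A: single server μ = 26.7 (M/M/1)
  ρ_A = 9.1/26.7 = 0.3408
  W_A = 1/(μ-λ) = 1/(26.7-9.1) = 1/17.60 = 0.05682

Option B: 3 servers μ = 15.2 (M/M/3)
  ρ_B = λ/(cμ) = 9.1/(3×15.2) = 0.1996
  Offered load a = λ/μ = cρ = 9.1/15.2 = 0.5987
  P₀ = [ Σₙ₌₀^2 aⁿ/n! + a^3/(3!(1-ρ)) ]⁻¹
  Σ = a^0/0! + a^1/1! + a^2/2! = 1.0000 + 0.5987 + 0.1792 = 1.7779
  a^3/(3!(1-ρ)) = 0.21458/(6 × 0.80044) = 0.04468
  P₀ = 1/(1.7779 + 0.04468) = 0.5487
  Lq = P₀·a^3·ρ / (3!(1-ρ)²) = 0.54867 × 0.21458 × 0.19956 / (6 × 0.64070) = 0.006112
  Wq_B = Lq/λ = 0.006112/9.1 = 0.0006716
  W_B = Wq_B + 1/μ = 0.0006716 + 0.06579 = 0.06646

Since W_A = 0.05682 < W_B = 0.06646, Option A (single fast server) has the shorter time in system.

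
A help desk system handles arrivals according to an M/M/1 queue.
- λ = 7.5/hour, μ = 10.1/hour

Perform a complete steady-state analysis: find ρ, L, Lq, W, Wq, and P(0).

Step 1: ρ = λ/μ = 7.5/10.1 = 0.7426
Step 2: L = λ/(μ-λ) = 7.5/2.60 = 2.8846
Step 3: Lq = λ²/(μ(μ-λ)) = 56.25/(10.1×2.60) = 2.1420
Step 4: W = 1/(μ-λ) = 1/2.60 = 0.384615
Step 5: Wq = λ/(μ(μ-λ)) = 7.5/(10.1×2.60) = 0.2856
Step 6: P(0) = 1-ρ = 0.2574
Verify: L = λW = 7.5×0.384615 = 2.8846 ✔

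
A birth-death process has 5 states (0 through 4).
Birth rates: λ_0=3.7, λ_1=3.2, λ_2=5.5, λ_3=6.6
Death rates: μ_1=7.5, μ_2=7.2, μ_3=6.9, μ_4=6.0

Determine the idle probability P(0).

Ratios P(n)/P(0) = (λ₀···λₙ₋₁)/(μ₁···μₙ):
P(1)/P(0) = (3.7)/(7.5) = 0.4933
P(2)/P(0) = (3.7×3.2)/(7.5×7.2) = 0.2193
P(3)/P(0) = (3.7×3.2×5.5)/(7.5×7.2×6.9) = 0.1748
P(4)/P(0) = (3.7×3.2×5.5×6.6)/(7.5×7.2×6.9×6.0) = 0.1922

Normalization: ∑ P(n) = 1
P(0) × (1.0000 + 0.4933 + 0.2193 + 0.1748 + 0.1922) = 1
P(0) × 2.0796 = 1
P(0) = 1/2.0796 = 0.4809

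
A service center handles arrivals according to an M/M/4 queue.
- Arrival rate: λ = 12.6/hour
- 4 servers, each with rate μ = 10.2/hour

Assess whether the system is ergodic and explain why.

Stability requires ρ = λ/(cμ) < 1
ρ = 12.6/(4 × 10.2) = 12.6/40.80 = 0.3088
Since 0.3088 < 1, the system is STABLE.
The servers are busy 30.88% of the time.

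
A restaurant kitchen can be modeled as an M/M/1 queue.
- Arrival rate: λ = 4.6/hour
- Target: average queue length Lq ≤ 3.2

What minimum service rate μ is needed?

For M/M/1: Lq = λ²/(μ(μ-λ))
Need Lq ≤ 3.2, i.e. μ(μ-λ) ≥ λ²/3.2
μ² - 4.6μ - 21.16/3.2 ≥ 0  →  μ² - 4.6μ - 6.6125 ≥ 0
Quadratic formula (positive root): μ = [λ + √(λ² + 4×6.6125)]/2
Discriminant: 21.16 + 4×6.6125 = 47.6100, √47.6100 = 6.9000
μ ≥ (4.6 + 6.9000)/2 = 5.7500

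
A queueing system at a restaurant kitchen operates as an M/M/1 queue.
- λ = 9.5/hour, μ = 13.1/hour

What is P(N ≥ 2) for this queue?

ρ = λ/μ = 9.5/13.1 = 0.7252
P(N ≥ n) = ρⁿ
P(N ≥ 2) = 0.7252^2
P(N ≥ 2) = 0.5259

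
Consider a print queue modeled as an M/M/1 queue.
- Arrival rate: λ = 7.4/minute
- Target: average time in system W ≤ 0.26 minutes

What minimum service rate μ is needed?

For M/M/1: W = 1/(μ-λ)
Need W ≤ 0.26, so 1/(μ-λ) ≤ 0.26
μ - λ ≥ 1/0.26 = 3.8462
μ ≥ 7.4 + 3.8462 = 11.2462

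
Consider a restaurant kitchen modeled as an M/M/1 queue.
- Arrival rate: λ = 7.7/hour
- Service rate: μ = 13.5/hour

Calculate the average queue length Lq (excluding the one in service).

ρ = λ/μ = 7.7/13.5 = 0.5704
For M/M/1: Lq = λ²/(μ(μ-λ))
Lq = 59.29/(13.5 × 5.80)
Lq = 0.7572 orders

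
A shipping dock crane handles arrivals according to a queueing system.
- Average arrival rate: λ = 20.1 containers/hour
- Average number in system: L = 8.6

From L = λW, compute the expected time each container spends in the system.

Little's Law: L = λW, so W = L/λ
W = 8.6/20.1 = 0.4279 hours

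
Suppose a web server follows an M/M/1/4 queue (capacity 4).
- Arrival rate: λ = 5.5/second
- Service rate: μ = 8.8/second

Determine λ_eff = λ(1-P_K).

ρ = λ/μ = 5.5/8.8 = 0.6250
P₀ = (1-ρ)/(1-ρ^(K+1)) = (1-0.6250)/(1-0.6250^5) = 0.3750/0.9046 = 0.4145
P_K = P₀×ρ^K = 0.4145 × 0.6250^4 = 0.4145 × 0.1526 = 0.06325
λ_eff = λ(1-P_K) = 5.5 × (1 - 0.06325) = 5.5 × 0.93675 = 5.1521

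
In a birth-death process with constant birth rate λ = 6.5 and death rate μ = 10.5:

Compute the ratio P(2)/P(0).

For constant rates: P(n)/P(0) = (λ/μ)^n
P(2)/P(0) = (6.5/10.5)^2 = 0.6190^2 = 0.3832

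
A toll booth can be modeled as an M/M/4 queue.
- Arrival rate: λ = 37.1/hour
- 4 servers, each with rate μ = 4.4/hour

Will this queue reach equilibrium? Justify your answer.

Stability requires ρ = λ/(cμ) < 1
ρ = 37.1/(4 × 4.4) = 37.1/17.60 = 2.1080
Since 2.1080 ≥ 1, the system is UNSTABLE.
Need c > λ/μ = 37.1/4.4 = 8.43.
Minimum servers needed: c = 9.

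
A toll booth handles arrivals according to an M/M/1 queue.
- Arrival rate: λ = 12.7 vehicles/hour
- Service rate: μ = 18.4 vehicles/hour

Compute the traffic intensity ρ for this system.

Server utilization: ρ = λ/μ
ρ = 12.7/18.4 = 0.6902
The server is busy 69.02% of the time.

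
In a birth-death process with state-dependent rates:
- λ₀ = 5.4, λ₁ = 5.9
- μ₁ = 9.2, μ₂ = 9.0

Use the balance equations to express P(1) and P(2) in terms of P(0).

Balance equations:
State 0: λ₀P₀ = μ₁P₁ → P₁ = (λ₀/μ₁)P₀ = (5.4/9.2)P₀ = 0.5870P₀
State 1: P₂ = (λ₀λ₁)/(μ₁μ₂)P₀ = (5.4×5.9)/(9.2×9.0)P₀ = 0.3848P₀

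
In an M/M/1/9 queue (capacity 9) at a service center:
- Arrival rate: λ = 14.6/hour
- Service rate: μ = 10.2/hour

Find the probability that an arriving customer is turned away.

ρ = λ/μ = 14.6/10.2 = 1.43137
P₀ = (1-ρ)/(1-ρ^(K+1)) = (1-1.43137)/(1-1.43137^10) = -0.4314/-35.1010 = 0.01229
P_K = P₀×ρ^K = 0.01229 × 1.43137^9 = 0.01229 × 25.2213 = 0.3100
Blocking probability = 31.00%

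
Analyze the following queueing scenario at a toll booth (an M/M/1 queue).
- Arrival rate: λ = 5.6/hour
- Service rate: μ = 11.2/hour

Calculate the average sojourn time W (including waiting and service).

First, compute utilization: ρ = λ/μ = 5.6/11.2 = 0.5000
For M/M/1: W = 1/(μ-λ)
W = 1/(11.2-5.6) = 1/5.60
W = 0.1786 hours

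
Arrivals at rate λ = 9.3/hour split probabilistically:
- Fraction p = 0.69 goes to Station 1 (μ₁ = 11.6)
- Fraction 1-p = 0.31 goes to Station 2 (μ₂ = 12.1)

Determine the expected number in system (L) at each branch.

Effective rates: λ₁ = 9.3×0.69 = 6.417, λ₂ = 9.3×0.31 = 2.883
Station 1: ρ₁ = 6.417/11.6 = 0.5532, L₁ = ρ₁/(1-ρ₁) = 0.5532/(1-0.5532) = 1.2381
Station 2: ρ₂ = 2.883/12.1 = 0.23826, L₂ = ρ₂/(1-ρ₂) = 0.23826/(1-0.23826) = 0.3128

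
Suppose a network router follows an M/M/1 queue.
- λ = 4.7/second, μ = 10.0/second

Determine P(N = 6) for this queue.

ρ = λ/μ = 4.7/10.0 = 0.4700
P(n) = (1-ρ)ρⁿ
P(6) = (1-0.4700) × 0.4700^6
P(6) = 0.5300 × 0.01078
P(6) = 0.005713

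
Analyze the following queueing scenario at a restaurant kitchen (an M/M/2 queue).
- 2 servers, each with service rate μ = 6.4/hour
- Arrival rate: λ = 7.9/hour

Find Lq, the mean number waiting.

Traffic intensity: ρ = λ/(cμ) = 7.9/(2×6.4) = 0.6172
Since ρ = 0.6172 < 1, system is stable.
Offered load a = λ/μ = cρ = 7.9/6.4 = 1.2344
P₀ = [ Σₙ₌₀^1 aⁿ/n! + a^2/(2!(1-ρ)) ]⁻¹
Σ = a^0/0! + a^1/1! = 1.0000 + 1.2344 = 2.2344
a^2/(2!(1-ρ)) = 1.52368/(2 × 0.382812) = 1.9901
P₀ = 1/(2.2344 + 1.9901) = 0.2367
Lq = P₀·a^2·ρ / (2!(1-ρ)²) = 0.23671 × 1.5237 × 0.61719 / (2 × 0.14655) = 0.7595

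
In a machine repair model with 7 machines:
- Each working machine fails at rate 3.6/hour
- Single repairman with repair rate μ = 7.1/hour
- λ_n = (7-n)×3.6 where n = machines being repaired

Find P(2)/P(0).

P(2)/P(0) = ∏_{i=0}^{2-1} λ_i/μ_{i+1}
= (7-0)×3.6/7.1 × (7-1)×3.6/7.1
= 10.7979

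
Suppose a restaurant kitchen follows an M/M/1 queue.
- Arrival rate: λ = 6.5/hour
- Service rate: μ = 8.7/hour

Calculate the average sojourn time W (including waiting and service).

First, compute utilization: ρ = λ/μ = 6.5/8.7 = 0.7471
For M/M/1: W = 1/(μ-λ)
W = 1/(8.7-6.5) = 1/2.20
W = 0.4545 hours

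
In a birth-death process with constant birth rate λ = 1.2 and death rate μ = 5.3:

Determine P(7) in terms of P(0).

For constant rates: P(n)/P(0) = (λ/μ)^n
P(7)/P(0) = (1.2/5.3)^7 = 0.226415^7 = 0.00003050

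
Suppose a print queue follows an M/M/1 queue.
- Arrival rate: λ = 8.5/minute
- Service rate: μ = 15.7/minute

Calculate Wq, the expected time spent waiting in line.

First, compute utilization: ρ = λ/μ = 8.5/15.7 = 0.5414
For M/M/1: Wq = λ/(μ(μ-λ))
Wq = 8.5/(15.7 × (15.7-8.5))
Wq = 8.5/(15.7 × 7.20)
Wq = 0.07519 minutes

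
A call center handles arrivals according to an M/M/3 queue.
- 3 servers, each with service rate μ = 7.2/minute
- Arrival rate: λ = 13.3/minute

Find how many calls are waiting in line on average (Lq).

Traffic intensity: ρ = λ/(cμ) = 13.3/(3×7.2) = 0.6157
Since ρ = 0.6157 < 1, system is stable.
Offered load a = λ/μ = cρ = 13.3/7.2 = 1.8472
P₀ = [ Σₙ₌₀^2 aⁿ/n! + a^3/(3!(1-ρ)) ]⁻¹
Σ = a^0/0! + a^1/1! + a^2/2! = 1.0000 + 1.8472 + 1.7061 = 4.5533
a^3/(3!(1-ρ)) = 6.3031/(6 × 0.38426) = 2.7339
P₀ = 1/(4.5533 + 2.7339) = 0.1372
Lq = P₀·a^3·ρ / (3!(1-ρ)²) = 0.13723 × 6.3031 × 0.61574 / (6 × 0.14766) = 0.6012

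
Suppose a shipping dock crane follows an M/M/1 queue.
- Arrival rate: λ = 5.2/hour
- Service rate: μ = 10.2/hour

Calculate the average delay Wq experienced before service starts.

First, compute utilization: ρ = λ/μ = 5.2/10.2 = 0.5098
For M/M/1: Wq = λ/(μ(μ-λ))
Wq = 5.2/(10.2 × (10.2-5.2))
Wq = 5.2/(10.2 × 5.00)
Wq = 0.1020 hours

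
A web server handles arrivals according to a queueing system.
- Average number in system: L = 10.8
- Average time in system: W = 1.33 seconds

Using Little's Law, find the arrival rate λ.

Little's Law: L = λW, so λ = L/W
λ = 10.8/1.33 = 8.1203 requests/second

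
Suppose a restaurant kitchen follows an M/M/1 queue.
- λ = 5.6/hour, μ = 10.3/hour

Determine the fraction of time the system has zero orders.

ρ = λ/μ = 5.6/10.3 = 0.5437
P(0) = 1 - ρ = 1 - 0.5437 = 0.4563
The server is idle 45.63% of the time.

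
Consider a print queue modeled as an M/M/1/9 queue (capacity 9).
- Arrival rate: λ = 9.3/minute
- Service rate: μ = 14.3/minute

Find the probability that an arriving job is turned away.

ρ = λ/μ = 9.3/14.3 = 0.65035
P₀ = (1-ρ)/(1-ρ^(K+1)) = (1-0.65035)/(1-0.65035^10) = 0.34965/0.98646 = 0.3544
P_K = P₀×ρ^K = 0.35445 × 0.65035^9 = 0.35445 × 0.020813 = 0.007377
Blocking probability = 0.74%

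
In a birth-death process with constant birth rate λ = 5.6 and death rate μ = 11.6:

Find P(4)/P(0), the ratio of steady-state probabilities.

For constant rates: P(n)/P(0) = (λ/μ)^n
P(4)/P(0) = (5.6/11.6)^4 = 0.48276^4 = 0.05432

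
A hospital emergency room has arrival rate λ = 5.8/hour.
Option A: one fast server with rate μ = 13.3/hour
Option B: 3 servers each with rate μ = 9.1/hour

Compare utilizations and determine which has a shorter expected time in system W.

Option A: single server μ = 13.3 (M/M/1)
  ρ_A = 5.8/13.3 = 0.4361
  W_A = 1/(μ-λ) = 1/(13.3-5.8) = 1/7.50 = 0.1333

Option B: 3 servers μ = 9.1 (M/M/3)
  ρ_B = λ/(cμ) = 5.8/(3×9.1) = 0.2125
  Offered load a = λ/μ = cρ = 5.8/9.1 = 0.6374
  P₀ = [ Σₙ₌₀^2 aⁿ/n! + a^3/(3!(1-ρ)) ]⁻¹
  Σ = a^0/0! + a^1/1! + a^2/2! = 1.0000 + 0.6374 + 0.2031 = 1.8405
  a^3/(3!(1-ρ)) = 0.2589/(6 × 0.7875) = 0.05479
  P₀ = 1/(1.8405 + 0.05479) = 0.5276
  Lq = P₀·a^3·ρ / (3!(1-ρ)²) = 0.52763 × 0.25892 × 0.21245 / (6 × 0.62023) = 0.007799
  Wq_B = Lq/λ = 0.007799/5.8 = 0.001345
  W_B = Wq_B + 1/μ = 0.001345 + 0.1099 = 0.1112

Since W_B = 0.1112 < W_A = 0.1333, Option B (multiple servers) has the shorter time in system.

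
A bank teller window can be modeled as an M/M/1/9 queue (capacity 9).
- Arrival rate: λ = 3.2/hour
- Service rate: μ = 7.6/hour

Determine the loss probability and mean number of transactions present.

ρ = λ/μ = 3.2/7.6 = 0.421053
P₀ = (1-ρ)/(1-ρ^(K+1)) = (1-0.421053)/(1-0.421053^10) = 0.5789/0.9998 = 0.5790
P_K = P₀×ρ^K = 0.5790 × 0.421053^9 = 0.5790 × 0.0004159 = 0.0002408
Blocking probability P_9 = 0.0002408 (0.02408%)
L = ρ[1 - (K+1)ρ^K + Kρ^(K+1)] / [(1-ρ)(1-ρ^(K+1))]
L = 0.421053 × (1 - 10×0.0004159 + 9×0.0001751) / ((1 - 0.421053) × (1 - 0.0001751)) = 0.7255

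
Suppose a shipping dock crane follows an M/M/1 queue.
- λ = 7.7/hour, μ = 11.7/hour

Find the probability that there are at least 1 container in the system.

ρ = λ/μ = 7.7/11.7 = 0.6581
P(N ≥ n) = ρⁿ
P(N ≥ 1) = 0.6581^1
P(N ≥ 1) = 0.6581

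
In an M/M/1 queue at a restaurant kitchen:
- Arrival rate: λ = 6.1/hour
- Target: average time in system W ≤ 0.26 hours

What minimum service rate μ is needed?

For M/M/1: W = 1/(μ-λ)
Need W ≤ 0.26, so 1/(μ-λ) ≤ 0.26
μ - λ ≥ 1/0.26 = 3.8462
μ ≥ 6.1 + 3.8462 = 9.9462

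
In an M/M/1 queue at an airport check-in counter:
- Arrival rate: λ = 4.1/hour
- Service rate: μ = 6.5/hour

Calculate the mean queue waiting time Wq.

First, compute utilization: ρ = λ/μ = 4.1/6.5 = 0.6308
For M/M/1: Wq = λ/(μ(μ-λ))
Wq = 4.1/(6.5 × (6.5-4.1))
Wq = 4.1/(6.5 × 2.40)
Wq = 0.2628 hours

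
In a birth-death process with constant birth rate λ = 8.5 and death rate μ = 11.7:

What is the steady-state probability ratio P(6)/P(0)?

For constant rates: P(n)/P(0) = (λ/μ)^n
P(6)/P(0) = (8.5/11.7)^6 = 0.7265^6 = 0.1470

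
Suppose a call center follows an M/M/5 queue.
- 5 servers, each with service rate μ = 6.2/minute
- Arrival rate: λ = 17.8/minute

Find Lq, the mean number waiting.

Traffic intensity: ρ = λ/(cμ) = 17.8/(5×6.2) = 0.5742
Since ρ = 0.5742 < 1, system is stable.
Offered load a = λ/μ = cρ = 17.8/6.2 = 2.8710
P₀ = [ Σₙ₌₀^4 aⁿ/n! + a^5/(5!(1-ρ)) ]⁻¹
Σ = a^0/0! + a^1/1! + a^2/2! + a^3/3! + a^4/4! = 1.00000 + 2.87097 + 4.12123 + 3.94397 + 2.83075 = 14.7669
a^5/(5!(1-ρ)) = 195.0480/(120 × 0.42581) = 3.8172
P₀ = 1/(14.7669 + 3.8172) = 0.05381
Lq = P₀·a^5·ρ / (5!(1-ρ)²) = 0.05381 × 195.0480 × 0.5742 / (120 × 0.1813) = 0.2770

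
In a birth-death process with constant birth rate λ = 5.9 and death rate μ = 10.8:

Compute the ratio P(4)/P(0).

For constant rates: P(n)/P(0) = (λ/μ)^n
P(4)/P(0) = (5.9/10.8)^4 = 0.5463^4 = 0.08907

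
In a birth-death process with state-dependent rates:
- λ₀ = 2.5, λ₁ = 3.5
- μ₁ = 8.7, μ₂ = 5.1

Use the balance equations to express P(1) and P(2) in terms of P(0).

Balance equations:
State 0: λ₀P₀ = μ₁P₁ → P₁ = (λ₀/μ₁)P₀ = (2.5/8.7)P₀ = 0.2874P₀
State 1: P₂ = (λ₀λ₁)/(μ₁μ₂)P₀ = (2.5×3.5)/(8.7×5.1)P₀ = 0.1972P₀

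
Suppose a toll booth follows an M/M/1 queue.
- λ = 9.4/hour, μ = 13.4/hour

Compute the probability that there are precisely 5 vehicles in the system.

ρ = λ/μ = 9.4/13.4 = 0.7015
P(n) = (1-ρ)ρⁿ
P(5) = (1-0.7015) × 0.7015^5
P(5) = 0.29850 × 0.16988
P(5) = 0.05071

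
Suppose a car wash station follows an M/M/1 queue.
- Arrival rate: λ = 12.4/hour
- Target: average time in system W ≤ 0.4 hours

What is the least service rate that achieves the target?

For M/M/1: W = 1/(μ-λ)
Need W ≤ 0.4, so 1/(μ-λ) ≤ 0.4
μ - λ ≥ 1/0.4 = 2.5000
μ ≥ 12.4 + 2.5000 = 14.9000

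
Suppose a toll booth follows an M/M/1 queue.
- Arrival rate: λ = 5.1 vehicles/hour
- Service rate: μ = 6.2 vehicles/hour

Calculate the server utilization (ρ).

Server utilization: ρ = λ/μ
ρ = 5.1/6.2 = 0.8226
The server is busy 82.26% of the time.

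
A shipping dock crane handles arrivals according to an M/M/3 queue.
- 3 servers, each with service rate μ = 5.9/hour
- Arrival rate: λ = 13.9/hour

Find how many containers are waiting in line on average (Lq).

Traffic intensity: ρ = λ/(cμ) = 13.9/(3×5.9) = 0.7853
Since ρ = 0.7853 < 1, system is stable.
Offered load a = λ/μ = cρ = 13.9/5.9 = 2.3559
P₀ = [ Σₙ₌₀^2 aⁿ/n! + a^3/(3!(1-ρ)) ]⁻¹
Σ = a^0/0! + a^1/1! + a^2/2! = 1.0000 + 2.3559 + 2.7752 = 6.1311
a^3/(3!(1-ρ)) = 13.0764/(6 × 0.21469) = 10.1514
P₀ = 1/(6.1311 + 10.1514) = 0.06142
Lq = P₀·a^3·ρ / (3!(1-ρ)²) = 0.061415 × 13.0764 × 0.78531 / (6 × 0.046091) = 2.2805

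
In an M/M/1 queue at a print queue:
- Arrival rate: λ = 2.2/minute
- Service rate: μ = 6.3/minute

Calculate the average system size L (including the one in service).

ρ = λ/μ = 2.2/6.3 = 0.3492
For M/M/1: L = λ/(μ-λ)
L = 2.2/(6.3-2.2) = 2.2/4.10
L = 0.5366 jobs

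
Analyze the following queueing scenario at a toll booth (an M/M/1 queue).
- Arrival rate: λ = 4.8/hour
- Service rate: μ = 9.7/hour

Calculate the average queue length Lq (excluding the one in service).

ρ = λ/μ = 4.8/9.7 = 0.4948
For M/M/1: Lq = λ²/(μ(μ-λ))
Lq = 23.04/(9.7 × 4.90)
Lq = 0.4847 vehicles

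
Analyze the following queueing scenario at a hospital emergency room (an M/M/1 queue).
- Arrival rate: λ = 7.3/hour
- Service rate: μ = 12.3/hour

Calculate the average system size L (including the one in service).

ρ = λ/μ = 7.3/12.3 = 0.5935
For M/M/1: L = λ/(μ-λ)
L = 7.3/(12.3-7.3) = 7.3/5.00
L = 1.4600 patients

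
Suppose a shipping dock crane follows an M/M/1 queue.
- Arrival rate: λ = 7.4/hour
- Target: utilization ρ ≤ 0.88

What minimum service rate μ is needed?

ρ = λ/μ, so μ = λ/ρ
μ ≥ 7.4/0.88 = 8.4091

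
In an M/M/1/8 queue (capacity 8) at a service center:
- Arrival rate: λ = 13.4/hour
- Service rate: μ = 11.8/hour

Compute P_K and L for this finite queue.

ρ = λ/μ = 13.4/11.8 = 1.13559
P₀ = (1-ρ)/(1-ρ^(K+1)) = (1-1.13559)/(1-1.13559^9) = -0.1356/-2.1405 = 0.06335
P_K = P₀×ρ^K = 0.06335 × 1.13559^8 = 0.06335 × 2.7655 = 0.1752
Blocking probability P_8 = 0.1752 (17.52%)
L = ρ[1 - (K+1)ρ^K + Kρ^(K+1)] / [(1-ρ)(1-ρ^(K+1))]
L = 1.13559 × (1 - 9×2.765492 + 8×3.140466) / ((1 - 1.13559) × (1 - 3.140466)) = 4.8295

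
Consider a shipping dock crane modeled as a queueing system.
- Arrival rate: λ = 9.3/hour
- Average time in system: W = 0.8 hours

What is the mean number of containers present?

Little's Law: L = λW
L = 9.3 × 0.8 = 7.4400 containers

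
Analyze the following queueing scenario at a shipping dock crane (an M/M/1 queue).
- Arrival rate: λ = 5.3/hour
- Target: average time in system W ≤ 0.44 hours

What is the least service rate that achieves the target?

For M/M/1: W = 1/(μ-λ)
Need W ≤ 0.44, so 1/(μ-λ) ≤ 0.44
μ - λ ≥ 1/0.44 = 2.2727
μ ≥ 5.3 + 2.2727 = 7.5727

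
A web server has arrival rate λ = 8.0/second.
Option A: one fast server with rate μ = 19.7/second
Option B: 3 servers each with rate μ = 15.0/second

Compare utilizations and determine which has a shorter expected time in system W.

Option A: single server μ = 19.7 (M/M/1)
  ρ_A = 8.0/19.7 = 0.4061
  W_A = 1/(μ-λ) = 1/(19.7-8.0) = 1/11.70 = 0.08547

Option B: 3 servers μ = 15.0 (M/M/3)
  ρ_B = λ/(cμ) = 8.0/(3×15.0) = 0.1778
  Offered load a = λ/μ = cρ = 8.0/15.0 = 0.5333
  P₀ = [ Σₙ₌₀^2 aⁿ/n! + a^3/(3!(1-ρ)) ]⁻¹
  Σ = a^0/0! + a^1/1! + a^2/2! = 1.00000 + 0.533333 + 0.142222 = 1.6756
  a^3/(3!(1-ρ)) = 0.1517/(6 × 0.8222) = 0.03075
  P₀ = 1/(1.67556 + 0.0307508) = 0.5861
  Lq = P₀·a^3·ρ / (3!(1-ρ)²) = 0.58606 × 0.15170 × 0.17778 / (6 × 0.67605) = 0.003897
  Wq_B = Lq/λ = 0.0038966/8.0 = 0.00048708
  W_B = Wq_B + 1/μ = 0.00048708 + 0.066667 = 0.06715

Since W_B = 0.06715 < W_A = 0.08547, Option B (multiple servers) has the shorter time in system.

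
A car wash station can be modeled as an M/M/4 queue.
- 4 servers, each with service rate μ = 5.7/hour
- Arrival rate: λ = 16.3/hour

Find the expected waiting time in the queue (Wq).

Traffic intensity: ρ = λ/(cμ) = 16.3/(4×5.7) = 0.7149
Since ρ = 0.7149 < 1, system is stable.
Offered load a = λ/μ = cρ = 16.3/5.7 = 2.8596
P₀ = [ Σₙ₌₀^3 aⁿ/n! + a^4/(4!(1-ρ)) ]⁻¹
Σ = a^0/0! + a^1/1! + a^2/2! + a^3/3! = 1.00000 + 2.85965 + 4.08880 + 3.89751 = 11.8460
a^4/(4!(1-ρ)) = 66.87303/(24 × 0.2850877) = 9.7738
P₀ = 1/(11.8460 + 9.7738) = 0.04625
Lq = P₀·a^4·ρ / (4!(1-ρ)²) = 0.046254 × 66.8730 × 0.71491 / (24 × 0.081275) = 1.1337
Wq = Lq/λ = 1.1337/16.3 = 0.06955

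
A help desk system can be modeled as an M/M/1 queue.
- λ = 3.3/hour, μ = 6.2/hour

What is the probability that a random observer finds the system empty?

ρ = λ/μ = 3.3/6.2 = 0.5323
P(0) = 1 - ρ = 1 - 0.5323 = 0.4677
The server is idle 46.77% of the time.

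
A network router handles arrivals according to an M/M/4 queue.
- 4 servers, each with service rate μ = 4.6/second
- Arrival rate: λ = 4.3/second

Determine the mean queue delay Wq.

Traffic intensity: ρ = λ/(cμ) = 4.3/(4×4.6) = 0.2337
Since ρ = 0.2337 < 1, system is stable.
Offered load a = λ/μ = cρ = 4.3/4.6 = 0.9348
P₀ = [ Σₙ₌₀^3 aⁿ/n! + a^4/(4!(1-ρ)) ]⁻¹
Σ = a^0/0! + a^1/1! + a^2/2! + a^3/3! = 1.0000 + 0.9348 + 0.4369 + 0.1361 = 2.5078
a^4/(4!(1-ρ)) = 0.7636/(24 × 0.7663) = 0.04152
P₀ = 1/(2.5078 + 0.04152) = 0.3923
Lq = P₀·a^4·ρ / (4!(1-ρ)²) = 0.3922572 × 0.7635588 × 0.2336957 / (24 × 0.5872224) = 0.004966
Wq = Lq/λ = 0.004966/4.3 = 0.001155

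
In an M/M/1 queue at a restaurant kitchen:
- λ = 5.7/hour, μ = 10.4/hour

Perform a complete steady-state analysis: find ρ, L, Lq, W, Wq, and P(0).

Step 1: ρ = λ/μ = 5.7/10.4 = 0.5481
Step 2: L = λ/(μ-λ) = 5.7/4.70 = 1.2128
Step 3: Lq = λ²/(μ(μ-λ)) = 32.49/(10.4×4.70) = 0.6647
Step 4: W = 1/(μ-λ) = 1/4.70 = 0.21277
Step 5: Wq = λ/(μ(μ-λ)) = 5.7/(10.4×4.70) = 0.1166
Step 6: P(0) = 1-ρ = 0.4519
Verify: L = λW = 5.7×0.21277 = 1.2128 ✔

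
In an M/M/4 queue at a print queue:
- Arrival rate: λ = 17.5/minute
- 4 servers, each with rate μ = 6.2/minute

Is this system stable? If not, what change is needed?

Stability requires ρ = λ/(cμ) < 1
ρ = 17.5/(4 × 6.2) = 17.5/24.80 = 0.7056
Since 0.7056 < 1, the system is STABLE.
The servers are busy 70.56% of the time.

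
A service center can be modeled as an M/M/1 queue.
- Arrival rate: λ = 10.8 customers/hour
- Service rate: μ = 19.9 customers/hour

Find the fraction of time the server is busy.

Server utilization: ρ = λ/μ
ρ = 10.8/19.9 = 0.5427
The server is busy 54.27% of the time.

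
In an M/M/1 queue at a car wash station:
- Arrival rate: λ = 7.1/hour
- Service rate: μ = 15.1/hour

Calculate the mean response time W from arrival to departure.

First, compute utilization: ρ = λ/μ = 7.1/15.1 = 0.4702
For M/M/1: W = 1/(μ-λ)
W = 1/(15.1-7.1) = 1/8.00
W = 0.1250 hours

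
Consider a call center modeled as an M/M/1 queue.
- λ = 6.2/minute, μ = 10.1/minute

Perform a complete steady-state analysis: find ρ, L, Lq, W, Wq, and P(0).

Step 1: ρ = λ/μ = 6.2/10.1 = 0.6139
Step 2: L = λ/(μ-λ) = 6.2/3.90 = 1.5897
Step 3: Lq = λ²/(μ(μ-λ)) = 38.44/(10.1×3.90) = 0.9759
Step 4: W = 1/(μ-λ) = 1/3.90 = 0.2564
Step 5: Wq = λ/(μ(μ-λ)) = 6.2/(10.1×3.90) = 0.1574
Step 6: P(0) = 1-ρ = 0.3861
Verify: L = λW = 6.2×0.2564 = 1.5897 ✔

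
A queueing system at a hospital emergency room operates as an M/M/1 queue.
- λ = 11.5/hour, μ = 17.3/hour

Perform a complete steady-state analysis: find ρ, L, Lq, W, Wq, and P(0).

Step 1: ρ = λ/μ = 11.5/17.3 = 0.6647
Step 2: L = λ/(μ-λ) = 11.5/5.80 = 1.9828
Step 3: Lq = λ²/(μ(μ-λ)) = 132.25/(17.3×5.80) = 1.3180
Step 4: W = 1/(μ-λ) = 1/5.80 = 0.172414
Step 5: Wq = λ/(μ(μ-λ)) = 11.5/(17.3×5.80) = 0.1146
Step 6: P(0) = 1-ρ = 0.3353
Verify: L = λW = 11.5×0.172414 = 1.9828 ✔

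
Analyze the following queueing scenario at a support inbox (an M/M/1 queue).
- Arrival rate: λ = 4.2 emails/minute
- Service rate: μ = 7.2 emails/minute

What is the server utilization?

Server utilization: ρ = λ/μ
ρ = 4.2/7.2 = 0.5833
The server is busy 58.33% of the time.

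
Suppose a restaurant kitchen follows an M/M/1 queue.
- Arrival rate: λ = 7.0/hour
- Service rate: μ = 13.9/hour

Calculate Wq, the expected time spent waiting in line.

First, compute utilization: ρ = λ/μ = 7.0/13.9 = 0.5036
For M/M/1: Wq = λ/(μ(μ-λ))
Wq = 7.0/(13.9 × (13.9-7.0))
Wq = 7.0/(13.9 × 6.90)
Wq = 0.07299 hours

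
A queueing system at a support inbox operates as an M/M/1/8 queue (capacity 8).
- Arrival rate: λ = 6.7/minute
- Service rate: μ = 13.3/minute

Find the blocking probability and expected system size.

ρ = λ/μ = 6.7/13.3 = 0.50376
P₀ = (1-ρ)/(1-ρ^(K+1)) = (1-0.50376)/(1-0.50376^9) = 0.49624/0.99791 = 0.4973
P_K = P₀×ρ^K = 0.49728 × 0.50376^8 = 0.49728 × 0.0041475 = 0.002062
Blocking probability P_8 = 0.002062 (0.21%)
L = ρ[1 - (K+1)ρ^K + Kρ^(K+1)] / [(1-ρ)(1-ρ^(K+1))]
L = 0.50376 × (1 - 9×0.004148 + 8×0.002089) / ((1 - 0.50376) × (1 - 0.002089)) = 0.9963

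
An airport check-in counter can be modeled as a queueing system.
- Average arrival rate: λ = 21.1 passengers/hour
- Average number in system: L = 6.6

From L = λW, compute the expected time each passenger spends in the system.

Little's Law: L = λW, so W = L/λ
W = 6.6/21.1 = 0.3128 hours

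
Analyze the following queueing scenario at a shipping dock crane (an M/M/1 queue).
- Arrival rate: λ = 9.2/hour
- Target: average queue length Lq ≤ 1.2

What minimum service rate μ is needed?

For M/M/1: Lq = λ²/(μ(μ-λ))
Need Lq ≤ 1.2, i.e. μ(μ-λ) ≥ λ²/1.2
μ² - 9.2μ - 84.64/1.2 ≥ 0  →  μ² - 9.2μ - 70.53333 ≥ 0
Quadratic formula (positive root): μ = [λ + √(λ² + 4×70.53333)]/2
Discriminant: 84.64 + 4×70.53333 = 366.7733, √366.7733 = 19.15133
μ ≥ (9.2 + 19.15133)/2 = 14.1757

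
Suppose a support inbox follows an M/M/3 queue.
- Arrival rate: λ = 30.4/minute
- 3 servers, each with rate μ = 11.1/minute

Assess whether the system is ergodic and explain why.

Stability requires ρ = λ/(cμ) < 1
ρ = 30.4/(3 × 11.1) = 30.4/33.30 = 0.9129
Since 0.9129 < 1, the system is STABLE.
The servers are busy 91.29% of the time.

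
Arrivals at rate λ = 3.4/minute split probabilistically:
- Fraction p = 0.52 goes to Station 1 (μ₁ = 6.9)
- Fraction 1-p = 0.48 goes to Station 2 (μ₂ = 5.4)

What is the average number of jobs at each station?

Effective rates: λ₁ = 3.4×0.52 = 1.768, λ₂ = 3.4×0.48 = 1.632
Station 1: ρ₁ = 1.768/6.9 = 0.25623, L₁ = ρ₁/(1-ρ₁) = 0.25623/(1-0.25623) = 0.3445
Station 2: ρ₂ = 1.632/5.4 = 0.3022, L₂ = ρ₂/(1-ρ₂) = 0.3022/(1-0.3022) = 0.4331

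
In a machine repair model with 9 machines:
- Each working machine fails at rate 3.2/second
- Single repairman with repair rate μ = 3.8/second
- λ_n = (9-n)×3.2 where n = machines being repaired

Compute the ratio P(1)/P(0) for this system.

P(1)/P(0) = ∏_{i=0}^{1-1} λ_i/μ_{i+1}
= (9-0)×3.2/3.8
= 7.5789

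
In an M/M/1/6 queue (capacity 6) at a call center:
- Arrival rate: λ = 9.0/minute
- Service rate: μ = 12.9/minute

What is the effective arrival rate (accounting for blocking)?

ρ = λ/μ = 9.0/12.9 = 0.697674
P₀ = (1-ρ)/(1-ρ^(K+1)) = (1-0.697674)/(1-0.697674^7) = 0.3023/0.9195 = 0.3288
P_K = P₀×ρ^K = 0.328779 × 0.697674^6 = 0.328779 × 0.115323 = 0.03792
λ_eff = λ(1-P_K) = 9.0 × (1 - 0.037916) = 9.0 × 0.962084 = 8.6588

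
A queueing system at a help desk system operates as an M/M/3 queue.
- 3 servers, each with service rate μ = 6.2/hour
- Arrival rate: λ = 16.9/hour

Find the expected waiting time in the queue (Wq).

Traffic intensity: ρ = λ/(cμ) = 16.9/(3×6.2) = 0.9086
Since ρ = 0.9086 < 1, system is stable.
Offered load a = λ/μ = cρ = 16.9/6.2 = 2.7258
P₀ = [ Σₙ₌₀^2 aⁿ/n! + a^3/(3!(1-ρ)) ]⁻¹
Σ = a^0/0! + a^1/1! + a^2/2! = 1.0000 + 2.7258 + 3.7150 = 7.4408
a^3/(3!(1-ρ)) = 20.2528/(6 × 0.0913978) = 36.9316
P₀ = 1/(7.4408 + 36.9316) = 0.02254
Lq = P₀·a^3·ρ / (3!(1-ρ)²) = 0.0225365 × 20.2528 × 0.908602 / (6 × 0.00835357) = 8.2741
Wq = Lq/λ = 8.2741/16.9 = 0.4896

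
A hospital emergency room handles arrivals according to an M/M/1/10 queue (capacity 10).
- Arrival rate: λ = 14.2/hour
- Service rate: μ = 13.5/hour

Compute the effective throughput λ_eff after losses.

ρ = λ/μ = 14.2/13.5 = 1.05185
P₀ = (1-ρ)/(1-ρ^(K+1)) = (1-1.05185)/(1-1.05185^11) = -0.05185/-0.7438 = 0.06971
P_K = P₀×ρ^K = 0.06971 × 1.05185^10 = 0.06971 × 1.6578 = 0.1156
λ_eff = λ(1-P_K) = 14.2 × (1 - 0.11557) = 14.2 × 0.88443 = 12.5589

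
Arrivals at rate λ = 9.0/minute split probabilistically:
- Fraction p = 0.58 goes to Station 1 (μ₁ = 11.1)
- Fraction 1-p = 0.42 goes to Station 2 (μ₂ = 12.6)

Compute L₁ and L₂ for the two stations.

Effective rates: λ₁ = 9.0×0.58 = 5.22, λ₂ = 9.0×0.42 = 3.78
Station 1: ρ₁ = 5.22/11.1 = 0.47027, L₁ = ρ₁/(1-ρ₁) = 0.47027/(1-0.47027) = 0.8878
Station 2: ρ₂ = 3.78/12.6 = 0.3000, L₂ = ρ₂/(1-ρ₂) = 0.3000/(1-0.3000) = 0.4286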